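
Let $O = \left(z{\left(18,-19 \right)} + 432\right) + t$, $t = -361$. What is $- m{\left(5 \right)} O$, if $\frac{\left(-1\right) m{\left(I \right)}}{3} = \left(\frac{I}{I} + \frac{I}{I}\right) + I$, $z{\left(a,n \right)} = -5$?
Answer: $1386$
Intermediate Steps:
$O = 66$ ($O = \left(-5 + 432\right) - 361 = 427 - 361 = 66$)
$m{\left(I \right)} = -6 - 3 I$ ($m{\left(I \right)} = - 3 \left(\left(\frac{I}{I} + \frac{I}{I}\right) + I\right) = - 3 \left(\left(1 + 1\right) + I\right) = - 3 \left(2 + I\right) = -6 - 3 I$)
$- m{\left(5 \right)} O = - (-6 - 15) 66 = \left(-1\right) \left(-21\right) 66 = 21 \cdot 66 = 1386$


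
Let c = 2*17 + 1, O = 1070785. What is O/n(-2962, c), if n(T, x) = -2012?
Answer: -1070785/2012 ≈ -532.20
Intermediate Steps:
c = 35 (c = 34 + 1 = 35)
O/n(-2962, c) = 1070785/(-2012) = 1070785*(-1/2012) = -1070785/2012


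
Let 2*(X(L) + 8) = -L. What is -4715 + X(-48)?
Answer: -4699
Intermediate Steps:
X(L) = -8 - L/2 (X(L) = -8 + (-L)/2 = -8 - L/2)
-4715 + X(-48) = -4715 + (-8 - 1/2*(-48)) = -4715 + (-8 + 24) = -4715 + 16 = -4699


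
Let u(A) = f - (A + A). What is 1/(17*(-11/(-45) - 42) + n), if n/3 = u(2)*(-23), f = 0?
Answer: -45/19523 ≈ -0.0023050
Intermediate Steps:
u(A) = -2*A (u(A) = 0 - (A + A) = 0 - 2*A = -2*A)
n = 276 (n = 3*(-2*2*(-23)) = 3*(-4*(-23)) = 3*92 = 276)
1/(17*(-11/(-45) - 42) + n) = 1/(17*(-11/(-45) - 42) + 276) = 1/(17*(-11*(-1/45) - 42) + 276) = 1/(17*(11/45 - 42) + 276) = 1/(17*(-1879/45) + 276) = 1/(-31943/45 + 276) = 1/(-19523/45) = -45/19523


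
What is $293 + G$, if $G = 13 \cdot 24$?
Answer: $605$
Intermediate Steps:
$G = 312$
$293 + G = 293 + 312 = 605$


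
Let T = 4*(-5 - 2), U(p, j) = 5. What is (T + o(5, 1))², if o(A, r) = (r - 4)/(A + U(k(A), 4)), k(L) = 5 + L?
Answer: 80089/100 ≈ 800.89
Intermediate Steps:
o(A, r) = (-4 + r)/(5 + A) (o(A, r) = (r - 4)/(A + 5) = (-4 + r)/(5 + A))
T = -28 (T = 4*(-7) = -28)
(T + o(5, 1))² = (-28 + (-4 + 1)/(5 + 5))² = (-28 - 3/10)² = (-283/10)² = 80089/100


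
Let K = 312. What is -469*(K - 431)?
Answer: 55811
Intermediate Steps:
-469*(K - 431) = -469*(312 - 431) = -469*(-119) = 55811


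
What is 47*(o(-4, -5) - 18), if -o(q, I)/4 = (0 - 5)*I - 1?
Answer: -5358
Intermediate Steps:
o(q, I) = 4 + 20*I (o(q, I) = -4*((0 - 5)*I - 1) = -4*(-5*I - 1) = -4*(-1 - 5*I) = 4 + 20*I)
47*(o(-4, -5) - 18) = 47*((4 + 20*(-5)) - 18) = 47*((4 - 100) - 18) = 47*(-96 - 18) = 47*(-114) = -5358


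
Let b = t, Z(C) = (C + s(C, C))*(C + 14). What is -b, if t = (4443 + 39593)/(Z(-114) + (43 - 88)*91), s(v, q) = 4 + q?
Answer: -44036/18305 ≈ -2.4057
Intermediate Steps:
Z(C) = (4 + 2*C)*(14 + C) (Z(C) = (C + (4 + C))*(C + 14) = (4 + 2*C)*(14 + C))
t = 44036/18305 (t = (4443 + 39593)/((56 + 2*(-114)**2 + 32*(-114)) + (43 - 88)*91) = 44036/((56 + 2*12996 - 3648) - 45*91) = 44036/((56 + 25992 - 3648) - 4095) = 44036/(22400 - 4095) = 44036/18305 ≈ 2.4057)
b = 44036/18305 ≈ 2.4057
-b = -1*44036/18305 = -44036/18305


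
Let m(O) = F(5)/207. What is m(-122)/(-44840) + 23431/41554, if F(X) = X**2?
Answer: 21748269143/38569924152 ≈ 0.56387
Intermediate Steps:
m(O) = 25/207 (m(O) = 5**2/207 = 25*(1/207) = 25/207)
m(-122)/(-44840) + 23431/41554 = (25/207)/(-44840) + 23431/41554 = (25/207)*(-1/44840) + 23431*(1/41554) = -5/1856376 + 23431/41554 = 21748269143/38569924152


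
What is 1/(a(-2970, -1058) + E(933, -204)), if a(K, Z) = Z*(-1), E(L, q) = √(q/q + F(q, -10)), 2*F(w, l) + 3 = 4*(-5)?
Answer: 2116/2238749 - I*√42/2238749 ≈ 0.00094517 - 2.8948e-6*I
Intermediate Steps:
F(w, l) = -23/2 (F(w, l) = -3/2 + (4*(-5))/2 = -3/2 + (½)*(-20) = -3/2 - 10 = -23/2)
E(L, q) = I*√42/2 (E(L, q) = √(q/q - 23/2) = √(1 - 23/2) = √(-21/2) = I*√42/2)
a(K, Z) = -Z
1/(a(-2970, -1058) + E(933, -204)) = 1/(-1*(-1058) + I*√42/2) = 1/(1058 + I*√42/2)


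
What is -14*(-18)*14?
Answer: 3528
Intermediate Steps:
-14*(-18)*14 = 252*14 = 3528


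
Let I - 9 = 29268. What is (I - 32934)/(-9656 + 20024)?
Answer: -1219/3456 ≈ -0.35272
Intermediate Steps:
I = 29277 (I = 9 + 29268 = 29277)
(I - 32934)/(-9656 + 20024) = (29277 - 32934)/(-9656 + 20024) = -3657/10368 = -3657*1/10368 = -1219/3456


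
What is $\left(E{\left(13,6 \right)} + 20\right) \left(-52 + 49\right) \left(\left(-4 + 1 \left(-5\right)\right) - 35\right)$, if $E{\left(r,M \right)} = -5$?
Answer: $1980$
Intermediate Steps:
$\left(E{\left(13,6 \right)} + 20\right) \left(-52 + 49\right) \left(\left(-4 + 1 \left(-5\right)\right) - 35\right) = \left(-5 + 20\right) \left(-52 + 49\right) \left(\left(-4 + 1 \left(-5\right)\right) - 35\right) = 15 \left(- 3 \left(\left(-4 - 5\right) - 35\right)\right) = 15 \left(- 3 \left(-9 - 35\right)\right) = 15 \left(\left(-3\right) \left(-44\right)\right) = 15 \cdot 132 = 1980$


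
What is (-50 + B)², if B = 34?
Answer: 256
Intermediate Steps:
(-50 + B)² = (-50 + 34)² = (-16)² = 256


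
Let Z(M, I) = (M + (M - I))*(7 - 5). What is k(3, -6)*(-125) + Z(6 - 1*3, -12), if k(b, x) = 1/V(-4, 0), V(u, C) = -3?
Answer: 233/3 ≈ 77.667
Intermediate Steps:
k(b, x) = -⅓ (k(b, x) = 1/(-3) = -⅓)
Z(M, I) = -2*I + 4*M (Z(M, I) = (-I + 2*M)*2 = -2*I + 4*M)
k(3, -6)*(-125) + Z(6 - 1*3, -12) = -⅓*(-125) + (-2*(-12) + 4*(6 - 1*3)) = 125/3 + (24 + 4*(6 - 3)) = 125/3 + (24 + 4*3) = 125/3 + (24 + 12) = 125/3 + 36 = 233/3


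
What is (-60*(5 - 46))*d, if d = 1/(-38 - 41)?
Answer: -2460/79 ≈ -31.139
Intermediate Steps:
d = -1/79 (d = 1/(-79) = -1/79 ≈ -0.012658)
(-60*(5 - 46))*d = -60*(5 - 46)*(-1/79) = -60*(-41)*(-1/79) = 2460*(-1/79) = -2460/79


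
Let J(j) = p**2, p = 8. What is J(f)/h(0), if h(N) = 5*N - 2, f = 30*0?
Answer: -32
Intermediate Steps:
f = 0
h(N) = -2 + 5*N
J(j) = 64 (J(j) = 8**2 = 64)
J(f)/h(0) = 64/(-2 + 5*0) = 64/(-2 + 0) = 64/(-2) = 64*(-1/2) = -32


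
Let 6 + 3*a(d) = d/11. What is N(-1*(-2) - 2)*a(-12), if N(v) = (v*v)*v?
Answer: 0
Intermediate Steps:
a(d) = -2 + d/33 (a(d) = -2 + (d/11)/3 = -2 + d/33)
N(v) = v³ (N(v) = v²*v = v³)
N(-1*(-2) - 2)*a(-12) = (-1*(-2) - 2)³*(-2 + (1/33)*(-12)) = (2 - 2)³*(-2 - 4/11) = 0³*(-26/11) = 0*(-26/11) = 0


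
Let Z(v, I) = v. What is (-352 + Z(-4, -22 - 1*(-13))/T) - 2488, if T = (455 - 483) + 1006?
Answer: -1388762/489 ≈ -2840.0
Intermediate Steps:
T = 978 (T = -28 + 1006 = 978)
(-352 + Z(-4, -22 - 1*(-13))/T) - 2488 = (-352 - 4/978) - 2488 = (-352 - 4*1/978) - 2488 = (-352 - 2/489) - 2488 = -172130/489 - 2488 = -1388762/489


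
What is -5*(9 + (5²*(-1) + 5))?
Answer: 55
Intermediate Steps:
-5*(9 + (5²*(-1) + 5)) = -5*(9 + (25*(-1) + 5)) = -5*(9 + (-25 + 5)) = -5*(9 - 20) = -5*(-11) = 55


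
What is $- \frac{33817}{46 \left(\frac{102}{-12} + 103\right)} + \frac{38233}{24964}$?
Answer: $- \frac{96858391}{15502644} \approx -6.2479$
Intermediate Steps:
$- \frac{33817}{46 \left(\frac{102}{-12} + 103\right)} + \frac{38233}{24964} = - \frac{33817}{46 \left(102 \left(- \frac{1}{12}\right) + 103\right)} + 38233 \cdot \frac{1}{24964} = - \frac{33817}{46 \left(- \frac{17}{2} + 103\right)} + \frac{38233}{24964} = - \frac{33817}{46 \cdot \frac{189}{2}} + \frac{38233}{24964} = - \frac{33817}{4347} + \frac{38233}{24964} = \left(-33817\right) \frac{1}{4347} + \frac{38233}{24964} = - \frac{4831}{621} + \frac{38233}{24964} = - \frac{96858391}{15502644}$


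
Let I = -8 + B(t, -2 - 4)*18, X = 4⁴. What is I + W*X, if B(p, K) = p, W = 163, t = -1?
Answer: 41702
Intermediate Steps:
X = 256
I = -26 (I = -8 - 1*18 = -8 - 18 = -26)
I + W*X = -26 + 163*256 = -26 + 41728 = 41702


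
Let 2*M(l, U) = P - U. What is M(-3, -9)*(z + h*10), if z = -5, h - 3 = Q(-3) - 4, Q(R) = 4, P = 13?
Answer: 275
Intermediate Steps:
h = 3 (h = 3 + (4 - 4) = 3 + 0 = 3)
M(l, U) = 13/2 - U/2 (M(l, U) = (13 - U)/2 = 13/2 - U/2)
M(-3, -9)*(z + h*10) = (13/2 - ½*(-9))*(-5 + 3*10) = (13/2 + 9/2)*(-5 + 30) = 11*25 = 275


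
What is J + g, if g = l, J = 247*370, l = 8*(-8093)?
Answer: 26646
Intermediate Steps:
l = -64744
J = 91390
g = -64744
J + g = 91390 - 64744 = 26646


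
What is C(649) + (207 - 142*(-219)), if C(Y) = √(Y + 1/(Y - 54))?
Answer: 31305 + 2*√57440705/595 ≈ 31330.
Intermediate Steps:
C(Y) = √(Y + 1/(-54 + Y))
C(649) + (207 - 142*(-219)) = √((1 + 649*(-54 + 649))/(-54 + 649)) + (207 - 142*(-219)) = √((1 + 649*595)/595) + (207 + 31098) = √((1 + 386155)/595) + 31305 = √((1/595)*386156) + 31305 = √(386156/595) + 31305 = 2*√57440705/595 + 31305 = 31305 + 2*√57440705/595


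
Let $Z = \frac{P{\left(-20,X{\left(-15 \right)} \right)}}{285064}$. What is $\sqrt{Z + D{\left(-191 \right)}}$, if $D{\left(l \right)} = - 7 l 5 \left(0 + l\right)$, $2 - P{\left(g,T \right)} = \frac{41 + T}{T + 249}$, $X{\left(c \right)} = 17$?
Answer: $\frac{i \sqrt{458841635530671912974}}{18956756} \approx 1130.0 i$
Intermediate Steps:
$P{\left(g,T \right)} = 2 - \frac{41 + T}{249 + T}$ ($P{\left(g,T \right)} = 2 - \frac{41 + T}{T + 249} = 2 - \frac{41 + T}{249 + T}$)
$Z = \frac{237}{37913512}$ ($Z = \frac{\frac{1}{249 + 17} \left(457 + 17\right)}{285064} = \frac{1}{266} \cdot 474 \cdot \frac{1}{285064} = \frac{237}{133} \cdot \frac{1}{285064} = \frac{237}{37913512} \approx 6.2511 \cdot 10^{-6}$)
$D{\left(l \right)} = - 35 l^{2}$ ($D{\left(l \right)} = - 7 l 5 l = - 35 l^{2}$)
$\sqrt{Z + D{\left(-191 \right)}} = \sqrt{\frac{237}{37913512} - 35 \left(-191\right)^{2}} = \sqrt{\frac{237}{37913512} - 1276835} = \sqrt{- \frac{48409299094283}{37913512}} = \frac{i \sqrt{458841635530671912974}}{18956756}$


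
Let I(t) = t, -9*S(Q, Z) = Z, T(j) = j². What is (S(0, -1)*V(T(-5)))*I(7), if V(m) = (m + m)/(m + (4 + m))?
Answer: 175/243 ≈ 0.72016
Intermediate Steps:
S(Q, Z) = -Z/9
V(m) = 2*m/(4 + 2*m) (V(m) = (2*m)/(4 + 2*m) = 2*m/(4 + 2*m))
(S(0, -1)*V(T(-5)))*I(7) = ((-⅑*(-1))*((-5)²/(2 + (-5)²)))*7 = ((25/(2 + 25))/9)*7 = ((25/27)/9)*7 = ((25*(1/27))/9)*7 = ((⅑)*(25/27))*7 = (25/243)*7 = 175/243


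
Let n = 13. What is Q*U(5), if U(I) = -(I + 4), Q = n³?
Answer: -19773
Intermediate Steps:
Q = 2197 (Q = 13³ = 2197)
U(I) = -4 - I (U(I) = -(4 + I) = -4 - I)
Q*U(5) = 2197*(-4 - 1*5) = 2197*(-4 - 5) = 2197*(-9) = -19773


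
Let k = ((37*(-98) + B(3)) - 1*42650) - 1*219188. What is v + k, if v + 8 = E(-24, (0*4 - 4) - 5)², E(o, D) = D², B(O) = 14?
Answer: -258897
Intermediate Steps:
k = -265450 (k = ((37*(-98) + 14) - 1*42650) - 1*219188 = ((-3626 + 14) - 42650) - 219188 = (-3612 - 42650) - 219188 = -46262 - 219188 = -265450)
v = 6553 (v = -8 + (((0*4 - 4) - 5)²)² = -8 + (((0 - 4) - 5)²)² = -8 + ((-4 - 5)²)² = -8 + ((-9)²)² = -8 + 81² = -8 + 6561 = 6553)
v + k = 6553 - 265450 = -258897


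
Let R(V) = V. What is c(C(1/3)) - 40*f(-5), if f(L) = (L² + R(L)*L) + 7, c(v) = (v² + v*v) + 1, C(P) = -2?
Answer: -2271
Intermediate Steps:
c(v) = 1 + 2*v² (c(v) = (v² + v²) + 1 = 2*v² + 1 = 1 + 2*v²)
f(L) = 7 + 2*L² (f(L) = (L² + L*L) + 7 = (L² + L²) + 7 = 2*L² + 7 = 7 + 2*L²)
c(C(1/3)) - 40*f(-5) = (1 + 2*(-2)²) - 40*(7 + 2*(-5)²) = (1 + 2*4) - 40*(7 + 2*25) = (1 + 8) - 40*(7 + 50) = 9 - 40*57 = 9 - 2280 = -2271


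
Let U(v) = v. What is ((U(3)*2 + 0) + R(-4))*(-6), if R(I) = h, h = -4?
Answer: -12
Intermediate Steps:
R(I) = -4
((U(3)*2 + 0) + R(-4))*(-6) = ((3*2 + 0) - 4)*(-6) = ((6 + 0) - 4)*(-6) = (6 - 4)*(-6) = 2*(-6) = -12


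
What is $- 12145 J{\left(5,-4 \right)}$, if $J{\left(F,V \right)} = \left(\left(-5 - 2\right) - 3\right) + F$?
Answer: $60725$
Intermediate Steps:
$J{\left(F,V \right)} = -10 + F$ ($J{\left(F,V \right)} = \left(-7 - 3\right) + F = -10 + F$)
$- 12145 J{\left(5,-4 \right)} = - 12145 \left(-10 + 5\right) = \left(-12145\right) \left(-5\right) = 60725$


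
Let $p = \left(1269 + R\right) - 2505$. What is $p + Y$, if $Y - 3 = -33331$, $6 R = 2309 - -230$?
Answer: $- \frac{204845}{6} \approx -34141.0$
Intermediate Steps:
$R = \frac{2539}{6}$ ($R = \frac{2309 - -230}{6} = \frac{2309 + 230}{6} = \frac{1}{6} \cdot 2539 = \frac{2539}{6} \approx 423.17$)
$Y = -33328$ ($Y = 3 - 33331 = -33328$)
$p = - \frac{4877}{6}$ ($p = \left(1269 + \frac{2539}{6}\right) - 2505 = \frac{10153}{6} - 2505 = - \frac{4877}{6} \approx -812.83$)
$p + Y = - \frac{4877}{6} - 33328 = - \frac{204845}{6}$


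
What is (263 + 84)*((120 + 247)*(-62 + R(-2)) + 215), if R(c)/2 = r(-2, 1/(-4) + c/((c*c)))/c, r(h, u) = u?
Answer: -30902085/4 ≈ -7.7255e+6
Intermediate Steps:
R(c) = 2*(-¼ + 1/c)/c (R(c) = 2*((1/(-4) + c/((c*c)))/c) = 2*((1*(-¼) + c/(c²))/c) = 2*((-¼ + c/c²)/c) = 2*((-¼ + 1/c)/c) = 2*(-¼ + 1/c)/c)
(263 + 84)*((120 + 247)*(-62 + R(-2)) + 215) = (263 + 84)*((120 + 247)*(-62 + (½)*(4 - 1*(-2))/(-2)²) + 215) = 347*(367*(-62 + (½)*(¼)*(4 + 2)) + 215) = 347*(367*(-62 + (½)*(¼)*6) + 215) = 347*(367*(-62 + ¾) + 215) = 347*(367*(-245/4) + 215) = 347*(-89915/4 + 215) = 347*(-89055/4) = -30902085/4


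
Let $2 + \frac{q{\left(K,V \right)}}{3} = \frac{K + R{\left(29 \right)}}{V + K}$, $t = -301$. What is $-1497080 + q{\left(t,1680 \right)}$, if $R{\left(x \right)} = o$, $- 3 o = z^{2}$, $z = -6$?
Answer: $- \frac{2064482533}{1379} \approx -1.4971 \cdot 10^{6}$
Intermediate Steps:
$o = -12$ ($o = - \frac{\left(-6\right)^{2}}{3} = \left(- \frac{1}{3}\right) 36 = -12$)
$R{\left(x \right)} = -12$
$q{\left(K,V \right)} = -6 + \frac{3 \left(-12 + K\right)}{K + V}$ ($q{\left(K,V \right)} = -6 + 3 \frac{K - 12}{V + K} = -6 + 3 \frac{-12 + K}{K + V} = -6 + \frac{3 \left(-12 + K\right)}{K + V}$)
$-1497080 + q{\left(t,1680 \right)} = -1497080 + \frac{3 \left(-12 - -301 - 3360\right)}{-301 + 1680} = -1497080 + \frac{3 \left(-12 + 301 - 3360\right)}{1379} = -1497080 + 3 \cdot \frac{1}{1379} \left(-3071\right) = -1497080 - \frac{9213}{1379} = - \frac{2064482533}{1379}$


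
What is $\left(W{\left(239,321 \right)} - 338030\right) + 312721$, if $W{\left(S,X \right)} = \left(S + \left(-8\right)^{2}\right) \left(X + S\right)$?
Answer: $144371$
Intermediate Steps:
$W{\left(S,X \right)} = \left(64 + S\right) \left(S + X\right)$ ($W{\left(S,X \right)} = \left(S + 64\right) \left(S + X\right) = \left(64 + S\right) \left(S + X\right)$)
$\left(W{\left(239,321 \right)} - 338030\right) + 312721 = \left(\left(239^{2} + 64 \cdot 239 + 64 \cdot 321 + 239 \cdot 321\right) - 338030\right) + 312721 = \left(\left(57121 + 15296 + 20544 + 76719\right) - 338030\right) + 312721 = \left(169680 - 338030\right) + 312721 = -168350 + 312721 = 144371$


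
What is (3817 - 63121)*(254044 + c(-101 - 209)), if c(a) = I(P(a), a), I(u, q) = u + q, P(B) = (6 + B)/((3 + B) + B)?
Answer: -9284289209328/617 ≈ -1.5047e+10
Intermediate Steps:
P(B) = (6 + B)/(3 + 2*B)
I(u, q) = q + u
c(a) = a + (6 + a)/(3 + 2*a)
(3817 - 63121)*(254044 + c(-101 - 209)) = (3817 - 63121)*(254044 + (6 + (-101 - 209) + (-101 - 209)*(3 + 2*(-101 - 209)))/(3 + 2*(-101 - 209))) = -59304*(254044 + (6 - 310 - 310*(3 + 2*(-310)))/(3 + 2*(-310))) = -59304*(254044 + (6 - 310 - 310*(3 - 620))/(3 - 620)) = -59304*(254044 + (6 - 310 - 310*(-617))/(-617)) = -59304*(254044 - (6 - 310 + 191270)/617) = -59304*(254044 - 1/617*190966) = -59304*(254044 - 190966/617) = -59304*156554182/617 = -9284289209328/617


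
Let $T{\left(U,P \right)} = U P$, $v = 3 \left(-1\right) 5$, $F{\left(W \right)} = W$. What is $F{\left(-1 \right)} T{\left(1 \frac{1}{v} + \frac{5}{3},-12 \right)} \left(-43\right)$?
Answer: $- \frac{4128}{5} \approx -825.6$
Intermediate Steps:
$v = -15$ ($v = \left(-3\right) 5 = -15$)
$T{\left(U,P \right)} = P U$
$F{\left(-1 \right)} T{\left(1 \frac{1}{v} + \frac{5}{3},-12 \right)} \left(-43\right) = - \left(-12\right) \left(1 \frac{1}{-15} + \frac{5}{3}\right) \left(-43\right) = - \left(-12\right) \left(1 \left(- \frac{1}{15}\right) + 5 \cdot \frac{1}{3}\right) \left(-43\right) = - \left(-12\right) \left(- \frac{1}{15} + \frac{5}{3}\right) \left(-43\right) = - \frac{\left(-12\right) 8}{5} \left(-43\right) = \left(-1\right) \left(- \frac{96}{5}\right) \left(-43\right) = \frac{96}{5} \left(-43\right) = - \frac{4128}{5}$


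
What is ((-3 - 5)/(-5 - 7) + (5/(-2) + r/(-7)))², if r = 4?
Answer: 10201/1764 ≈ 5.7829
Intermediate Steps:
((-3 - 5)/(-5 - 7) + (5/(-2) + r/(-7)))² = ((-3 - 5)/(-5 - 7) + (5/(-2) + 4/(-7)))² = (-8/(-12) + (5*(-½) + 4*(-⅐)))² = (-8*(-1/12) + (-5/2 - 4/7))² = (⅔ - 43/14)² = (-101/42)² = 10201/1764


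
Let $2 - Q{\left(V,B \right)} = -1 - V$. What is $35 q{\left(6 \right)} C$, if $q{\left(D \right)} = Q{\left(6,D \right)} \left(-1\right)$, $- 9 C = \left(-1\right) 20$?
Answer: $-700$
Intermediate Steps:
$Q{\left(V,B \right)} = 3 + V$ ($Q{\left(V,B \right)} = 2 - \left(-1 - V\right) = 2 + \left(1 + V\right) = 3 + V$)
$C = \frac{20}{9}$ ($C = - \frac{\left(-1\right) 20}{9} = \left(- \frac{1}{9}\right) \left(-20\right) = \frac{20}{9} \approx 2.2222$)
$q{\left(D \right)} = -9$ ($q{\left(D \right)} = \left(3 + 6\right) \left(-1\right) = 9 \left(-1\right) = -9$)
$35 q{\left(6 \right)} C = 35 \left(-9\right) \frac{20}{9} = \left(-315\right) \frac{20}{9} = -700$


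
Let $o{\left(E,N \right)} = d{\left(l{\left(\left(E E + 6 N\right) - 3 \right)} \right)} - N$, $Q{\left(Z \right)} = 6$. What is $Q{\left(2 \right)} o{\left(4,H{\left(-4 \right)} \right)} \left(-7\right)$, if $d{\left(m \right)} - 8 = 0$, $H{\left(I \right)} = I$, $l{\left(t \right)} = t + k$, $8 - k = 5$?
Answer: $-504$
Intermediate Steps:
$k = 3$ ($k = 8 - 5 = 3$)
$l{\left(t \right)} = 3 + t$ ($l{\left(t \right)} = t + 3 = 3 + t$)
$d{\left(m \right)} = 8$ ($d{\left(m \right)} = 8 + 0 = 8$)
$o{\left(E,N \right)} = 8 - N$
$Q{\left(2 \right)} o{\left(4,H{\left(-4 \right)} \right)} \left(-7\right) = 6 \left(8 - -4\right) \left(-7\right) = 6 \left(8 + 4\right) \left(-7\right) = 6 \cdot 12 \left(-7\right) = 72 \left(-7\right) = -504$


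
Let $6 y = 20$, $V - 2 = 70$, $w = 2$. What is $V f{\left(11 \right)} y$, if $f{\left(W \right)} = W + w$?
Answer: $3120$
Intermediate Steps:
$f{\left(W \right)} = 2 + W$ ($f{\left(W \right)} = W + 2 = 2 + W$)
$V = 72$ ($V = 2 + 70 = 72$)
$y = \frac{10}{3}$ ($y = \frac{1}{6} \cdot 20 = \frac{10}{3} \approx 3.3333$)
$V f{\left(11 \right)} y = 72 \left(2 + 11\right) \frac{10}{3} = 72 \cdot 13 \cdot \frac{10}{3} = 936 \cdot \frac{10}{3} = 3120$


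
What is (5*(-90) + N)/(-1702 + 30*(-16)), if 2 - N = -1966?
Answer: -759/1091 ≈ -0.69569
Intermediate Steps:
N = 1968 (N = 2 - 1*(-1966) = 2 + 1966 = 1968)
(5*(-90) + N)/(-1702 + 30*(-16)) = (5*(-90) + 1968)/(-1702 + 30*(-16)) = (-450 + 1968)/(-1702 - 480) = 1518/(-2182) = 1518*(-1/2182) = -759/1091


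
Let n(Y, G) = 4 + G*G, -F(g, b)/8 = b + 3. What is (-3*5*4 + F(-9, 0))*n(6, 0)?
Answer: -336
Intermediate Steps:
F(g, b) = -24 - 8*b (F(g, b) = -8*(b + 3) = -8*(3 + b) = -24 - 8*b)
n(Y, G) = 4 + G²
(-3*5*4 + F(-9, 0))*n(6, 0) = (-3*5*4 + (-24 - 8*0))*(4 + 0²) = (-15*4 + (-24 + 0))*(4 + 0) = (-60 - 24)*4 = -84*4 = -336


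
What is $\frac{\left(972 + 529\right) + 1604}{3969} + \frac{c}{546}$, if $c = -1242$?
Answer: $- \frac{2852}{1911} \approx -1.4924$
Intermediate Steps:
$\frac{\left(972 + 529\right) + 1604}{3969} + \frac{c}{546} = \frac{\left(972 + 529\right) + 1604}{3969} - \frac{1242}{546} = \left(1501 + 1604\right) \frac{1}{3969} - \frac{207}{91} = 3105 \cdot \frac{1}{3969} - \frac{207}{91} = \frac{115}{147} - \frac{207}{91} = - \frac{2852}{1911}$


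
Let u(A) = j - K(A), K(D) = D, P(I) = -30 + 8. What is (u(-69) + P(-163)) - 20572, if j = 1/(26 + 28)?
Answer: -1108349/54 ≈ -20525.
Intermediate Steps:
P(I) = -22
j = 1/54 ≈ 0.018519
u(A) = 1/54 - A
(u(-69) + P(-163)) - 20572 = ((1/54 - 1*(-69)) - 22) - 20572 = ((1/54 + 69) - 22) - 20572 = (3727/54 - 22) - 20572 = 2539/54 - 20572 = -1108349/54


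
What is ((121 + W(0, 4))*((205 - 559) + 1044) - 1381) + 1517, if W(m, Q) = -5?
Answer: 80176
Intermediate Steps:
((121 + W(0, 4))*((205 - 559) + 1044) - 1381) + 1517 = ((121 - 5)*((205 - 559) + 1044) - 1381) + 1517 = (116*(-354 + 1044) - 1381) + 1517 = (116*690 - 1381) + 1517 = (80040 - 1381) + 1517 = 78659 + 1517 = 80176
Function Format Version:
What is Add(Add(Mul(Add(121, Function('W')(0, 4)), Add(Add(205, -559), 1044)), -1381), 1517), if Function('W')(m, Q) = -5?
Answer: 80176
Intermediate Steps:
Add(Add(Mul(Add(121, Function('W')(0, 4)), Add(Add(205, -559), 1044)), -1381), 1517) = Add(Add(Mul(Add(121, -5), Add(Add(205, -559), 1044)), -1381), 1517) = Add(Add(Mul(116, Add(-354, 1044)), -1381), 1517) = Add(Add(Mul(116, 690), -1381), 1517) = Add(Add(80040, -1381), 1517) = Add(78659, 1517) = 80176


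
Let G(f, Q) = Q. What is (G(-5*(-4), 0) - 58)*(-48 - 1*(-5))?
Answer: 2494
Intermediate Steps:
(G(-5*(-4), 0) - 58)*(-48 - 1*(-5)) = (0 - 58)*(-48 - 1*(-5)) = -58*(-48 + 5) = -58*(-43) = 2494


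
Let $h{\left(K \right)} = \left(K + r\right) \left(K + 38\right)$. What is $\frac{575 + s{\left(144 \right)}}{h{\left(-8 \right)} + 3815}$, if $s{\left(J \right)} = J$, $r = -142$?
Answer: $- \frac{719}{685} \approx -1.0496$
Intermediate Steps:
$h{\left(K \right)} = \left(-142 + K\right) \left(38 + K\right)$ ($h{\left(K \right)} = \left(K - 142\right) \left(K + 38\right) = \left(-142 + K\right) \left(38 + K\right)$)
$\frac{575 + s{\left(144 \right)}}{h{\left(-8 \right)} + 3815} = \frac{575 + 144}{\left(-5396 + \left(-8\right)^{2} - -832\right) + 3815} = \frac{719}{\left(-5396 + 64 + 832\right) + 3815} = \frac{719}{-4500 + 3815} = \frac{719}{-685} = 719 \left(- \frac{1}{685}\right) = - \frac{719}{685}$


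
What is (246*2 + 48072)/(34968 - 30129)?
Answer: 16188/1613 ≈ 10.036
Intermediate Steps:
(246*2 + 48072)/(34968 - 30129) = (492 + 48072)/4839 = 48564*(1/4839) = 16188/1613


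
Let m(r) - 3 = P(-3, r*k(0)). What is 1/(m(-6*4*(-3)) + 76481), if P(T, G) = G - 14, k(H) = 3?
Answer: 1/76686 ≈ 1.3040e-5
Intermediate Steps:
P(T, G) = -14 + G
m(r) = -11 + 3*r (m(r) = 3 + (-14 + r*3) = 3 + (-14 + 3*r) = -11 + 3*r)
1/(m(-6*4*(-3)) + 76481) = 1/((-11 + 3*(-6*4*(-3))) + 76481) = 1/((-11 + 3*(-24*(-3))) + 76481) = 1/((-11 + 3*72) + 76481) = 1/((-11 + 216) + 76481) = 1/(205 + 76481) = 1/76686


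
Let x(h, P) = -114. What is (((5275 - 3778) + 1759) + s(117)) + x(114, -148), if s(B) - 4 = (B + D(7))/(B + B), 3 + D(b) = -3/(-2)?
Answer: 490853/156 ≈ 3146.5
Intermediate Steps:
D(b) = -3/2 (D(b) = -3 - 3/(-2) = -3 - 3*(-½) = -3 + 3/2 = -3/2)
s(B) = 4 + (-3/2 + B)/(2*B) (s(B) = 4 + (B - 3/2)/(B + B) = 4 + (-3/2 + B)/((2*B)) = 4 + (-3/2 + B)*(1/(2*B)) = 4 + (-3/2 + B)/(2*B))
(((5275 - 3778) + 1759) + s(117)) + x(114, -148) = (((5275 - 3778) + 1759) + (¾)*(-1 + 6*117)/117) - 114 = ((1497 + 1759) + (¾)*(1/117)*(-1 + 702)) - 114 = (3256 + (¾)*(1/117)*701) - 114 = (3256 + 701/156) - 114 = 508637/156 - 114 = 490853/156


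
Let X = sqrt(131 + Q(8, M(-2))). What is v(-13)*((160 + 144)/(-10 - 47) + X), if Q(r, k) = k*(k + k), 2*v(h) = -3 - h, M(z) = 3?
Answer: -80/3 + 5*sqrt(149) ≈ 34.366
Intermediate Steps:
v(h) = -3/2 - h/2 (v(h) = (-3 - h)/2 = -3/2 - h/2)
Q(r, k) = 2*k**2 (Q(r, k) = k*(2*k) = 2*k**2)
X = sqrt(149) (X = sqrt(131 + 2*3**2) = sqrt(131 + 2*9) = sqrt(131 + 18) = sqrt(149) ≈ 12.207)
v(-13)*((160 + 144)/(-10 - 47) + X) = (-3/2 - 1/2*(-13))*((160 + 144)/(-10 - 47) + sqrt(149)) = (-3/2 + 13/2)*(304/(-57) + sqrt(149)) = 5*(304*(-1/57) + sqrt(149)) = 5*(-16/3 + sqrt(149)) = -80/3 + 5*sqrt(149)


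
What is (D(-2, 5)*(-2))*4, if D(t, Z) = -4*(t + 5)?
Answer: 96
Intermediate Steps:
D(t, Z) = -20 - 4*t (D(t, Z) = -4*(5 + t) = -20 - 4*t)
(D(-2, 5)*(-2))*4 = ((-20 - 4*(-2))*(-2))*4 = ((-20 + 8)*(-2))*4 = -12*(-2)*4 = 24*4 = 96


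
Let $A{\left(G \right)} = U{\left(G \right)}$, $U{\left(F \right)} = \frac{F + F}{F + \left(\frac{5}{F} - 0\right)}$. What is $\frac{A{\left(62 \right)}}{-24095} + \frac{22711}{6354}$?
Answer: $\frac{702068959051}{196426825290} \approx 3.5742$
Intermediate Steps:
$U{\left(F \right)} = \frac{2 F}{F + \frac{5}{F}}$ ($U{\left(F \right)} = \frac{2 F}{F + \left(\frac{5}{F} + 0\right)} = \frac{2 F}{F + \frac{5}{F}}$)
$A{\left(G \right)} = \frac{2 G^{2}}{5 + G^{2}}$
$\frac{A{\left(62 \right)}}{-24095} + \frac{22711}{6354} = \frac{2 \cdot 62^{2} \frac{1}{5 + 62^{2}}}{-24095} + \frac{22711}{6354} = 2 \cdot 3844 \frac{1}{5 + 3844} \left(- \frac{1}{24095}\right) + 22711 \cdot \frac{1}{6354} = 2 \cdot 3844 \cdot \frac{1}{3849} \left(- \frac{1}{24095}\right) + \frac{22711}{6354} = \frac{7688}{3849} \left(- \frac{1}{24095}\right) + \frac{22711}{6354} = - \frac{7688}{92741655} + \frac{22711}{6354} = \frac{702068959051}{196426825290}$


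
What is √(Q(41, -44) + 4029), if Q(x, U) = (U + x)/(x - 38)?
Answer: 2*√1007 ≈ 63.467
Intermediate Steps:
Q(x, U) = (U + x)/(-38 + x)
√(Q(41, -44) + 4029) = √((-44 + 41)/(-38 + 41) + 4029) = √(-3/3 + 4029) = √((⅓)*(-3) + 4029) = √(-1 + 4029) = √4028 = 2*√1007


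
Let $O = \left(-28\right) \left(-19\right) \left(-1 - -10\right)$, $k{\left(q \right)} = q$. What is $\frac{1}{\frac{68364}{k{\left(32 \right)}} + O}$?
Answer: $\frac{8}{55395} \approx 0.00014442$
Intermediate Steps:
$O = 4788$ ($O = 532 \left(-1 + 10\right) = 532 \cdot 9 = 4788$)
$\frac{1}{\frac{68364}{k{\left(32 \right)}} + O} = \frac{1}{\frac{68364}{32} + 4788} = \frac{1}{68364 \cdot \frac{1}{32} + 4788} = \frac{1}{\frac{17091}{8} + 4788} = \frac{1}{\frac{55395}{8}} = \frac{8}{55395}$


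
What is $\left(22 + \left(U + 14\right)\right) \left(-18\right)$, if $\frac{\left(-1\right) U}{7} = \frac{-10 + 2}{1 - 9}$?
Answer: $-522$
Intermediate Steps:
$U = -7$ ($U = - 7 \frac{-10 + 2}{1 - 9} = - 7 \left(- \frac{8}{-8}\right) = - 7 \left(\left(-8\right) \left(- \frac{1}{8}\right)\right) = \left(-7\right) 1 = -7$)
$\left(22 + \left(U + 14\right)\right) \left(-18\right) = \left(22 + \left(-7 + 14\right)\right) \left(-18\right) = \left(22 + 7\right) \left(-18\right) = 29 \left(-18\right) = -522$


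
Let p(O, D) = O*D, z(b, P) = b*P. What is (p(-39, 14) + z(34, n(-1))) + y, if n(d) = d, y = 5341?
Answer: 4761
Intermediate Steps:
z(b, P) = P*b
p(O, D) = D*O
(p(-39, 14) + z(34, n(-1))) + y = (14*(-39) - 1*34) + 5341 = (-546 - 34) + 5341 = -580 + 5341 = 4761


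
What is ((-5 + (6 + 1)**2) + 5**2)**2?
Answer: 4761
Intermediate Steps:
((-5 + (6 + 1)**2) + 5**2)**2 = ((-5 + 7**2) + 25)**2 = ((-5 + 49) + 25)**2 = (44 + 25)**2 = 69**2 = 4761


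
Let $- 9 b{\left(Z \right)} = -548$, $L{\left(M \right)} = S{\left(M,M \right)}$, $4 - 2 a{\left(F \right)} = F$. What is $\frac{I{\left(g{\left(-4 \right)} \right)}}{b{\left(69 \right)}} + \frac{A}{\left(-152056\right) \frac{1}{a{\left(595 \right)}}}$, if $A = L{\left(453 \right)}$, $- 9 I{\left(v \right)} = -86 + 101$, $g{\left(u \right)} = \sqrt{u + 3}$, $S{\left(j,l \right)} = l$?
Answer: $\frac{35537631}{41663344} \approx 0.85297$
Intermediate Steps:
$a{\left(F \right)} = 2 - \frac{F}{2}$
$g{\left(u \right)} = \sqrt{3 + u}$
$I{\left(v \right)} = - \frac{5}{3}$ ($I{\left(v \right)} = - \frac{-86 + 101}{9} = \left(- \frac{1}{9}\right) 15 = - \frac{5}{3}$)
$L{\left(M \right)} = M$
$b{\left(Z \right)} = \frac{548}{9}$ ($b{\left(Z \right)} = \left(- \frac{1}{9}\right) \left(-548\right) = \frac{548}{9}$)
$A = 453$
$\frac{I{\left(g{\left(-4 \right)} \right)}}{b{\left(69 \right)}} + \frac{A}{\left(-152056\right) \frac{1}{a{\left(595 \right)}}} = - \frac{5}{3 \cdot \frac{548}{9}} + \frac{453}{\left(-152056\right) \frac{1}{2 - \frac{595}{2}}} = \left(- \frac{5}{3}\right) \frac{9}{548} + \frac{453}{\left(-152056\right) \frac{1}{2 - \frac{595}{2}}} = - \frac{15}{548} + \frac{453}{\left(-152056\right) \frac{1}{- \frac{591}{2}}} = - \frac{15}{548} + \frac{453}{\left(-152056\right) \left(- \frac{2}{591}\right)} = - \frac{15}{548} + \frac{453}{\frac{304112}{591}} = - \frac{15}{548} + 453 \cdot \frac{591}{304112} = - \frac{15}{548} + \frac{267723}{304112} = \frac{35537631}{41663344}$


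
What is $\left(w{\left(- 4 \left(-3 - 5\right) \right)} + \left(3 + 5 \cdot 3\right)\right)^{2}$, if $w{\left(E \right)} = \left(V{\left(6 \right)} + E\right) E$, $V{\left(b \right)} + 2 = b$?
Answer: $1368900$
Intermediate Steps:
$V{\left(b \right)} = -2 + b$
$w{\left(E \right)} = E \left(4 + E\right)$ ($w{\left(E \right)} = \left(\left(-2 + 6\right) + E\right) E = \left(4 + E\right) E = E \left(4 + E\right)$)
$\left(w{\left(- 4 \left(-3 - 5\right) \right)} + \left(3 + 5 \cdot 3\right)\right)^{2} = \left(- 4 \left(-3 - 5\right) \left(4 - 4 \left(-3 - 5\right)\right) + \left(3 + 5 \cdot 3\right)\right)^{2} = \left(\left(-4\right) \left(-8\right) \left(4 - -32\right) + \left(3 + 15\right)\right)^{2} = \left(32 \left(4 + 32\right) + 18\right)^{2} = \left(32 \cdot 36 + 18\right)^{2} = \left(1152 + 18\right)^{2} = 1170^{2} = 1368900$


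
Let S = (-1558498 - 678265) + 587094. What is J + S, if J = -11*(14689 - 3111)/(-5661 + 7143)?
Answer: -1222468408/741 ≈ -1.6498e+6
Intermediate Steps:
J = -63679/741 (J = -127358/1482 = -11*5789/741 = -63679/741 ≈ -85.937)
S = -1649669 (S = -2236763 + 587094 = -1649669)
J + S = -63679/741 - 1649669 = -1222468408/741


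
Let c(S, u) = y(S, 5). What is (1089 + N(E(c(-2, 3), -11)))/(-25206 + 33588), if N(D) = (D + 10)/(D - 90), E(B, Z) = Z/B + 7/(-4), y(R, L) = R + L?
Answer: 11335/87249 ≈ 0.12992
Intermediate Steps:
y(R, L) = L + R
c(S, u) = 5 + S
E(B, Z) = -7/4 + Z/B (E(B, Z) = Z/B + 7*(-¼) = Z/B - 7/4 = -7/4 + Z/B)
N(D) = (10 + D)/(-90 + D)
(1089 + N(E(c(-2, 3), -11)))/(-25206 + 33588) = (1089 + (10 + (-7/4 - 11/(5 - 2)))/(-90 + (-7/4 - 11/(5 - 2))))/(-25206 + 33588) = (1089 + (10 + (-7/4 - 11/3))/(-90 + (-7/4 - 11/3)))/8382 = (1089 + (10 + (-7/4 - 11*⅓))/(-90 + (-7/4 - 11*⅓)))*(1/8382) = (1089 + (10 + (-7/4 - 11/3))/(-90 + (-7/4 - 11/3)))*(1/8382) = (1089 + (10 - 65/12)/(-90 - 65/12))*(1/8382) = (1089 + (55/12)/(-1145/12))*(1/8382) = (1089 - 12/1145*55/12)*(1/8382) = (1089 - 11/229)*(1/8382) = (249370/229)*(1/8382) = 11335/87249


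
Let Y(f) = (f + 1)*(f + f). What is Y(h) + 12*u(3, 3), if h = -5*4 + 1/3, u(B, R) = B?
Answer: 6932/9 ≈ 770.22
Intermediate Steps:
h = -59/3 (h = -20 + ⅓ = -59/3 ≈ -19.667)
Y(f) = 2*f*(1 + f) (Y(f) = (1 + f)*(2*f) = 2*f*(1 + f))
Y(h) + 12*u(3, 3) = 2*(-59/3)*(1 - 59/3) + 12*3 = 2*(-59/3)*(-56/3) + 36 = 6608/9 + 36 = 6932/9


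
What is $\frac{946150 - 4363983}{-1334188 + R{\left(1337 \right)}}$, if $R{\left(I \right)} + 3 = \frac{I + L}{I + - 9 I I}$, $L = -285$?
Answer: $\frac{13745485304768}{5365710608199} \approx 2.5617$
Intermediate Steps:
$R{\left(I \right)} = -3 + \frac{-285 + I}{I - 9 I^{2}}$ ($R{\left(I \right)} = -3 + \frac{I - 285}{I + - 9 I I} = -3 + \frac{-285 + I}{I - 9 I^{2}}$)
$\frac{946150 - 4363983}{-1334188 + R{\left(1337 \right)}} = \frac{946150 - 4363983}{-1334188 + \frac{285 - 27 \cdot 1337^{2} + 2 \cdot 1337}{1337 \left(-1 + 9 \cdot 1337\right)}} = \frac{946150 - 4363983}{-1334188 + \frac{285 - 48264363 + 2674}{1337 \left(-1 + 12033\right)}} = - \frac{3417833}{-1334188 + \frac{285 - 48264363 + 2674}{1337 \cdot 12032}} = - \frac{3417833}{-1334188 + \frac{1}{1337} \cdot \frac{1}{12032} \left(-48261404\right)} = - \frac{3417833}{-1334188 - \frac{12065351}{4021696}} = - \frac{3417833}{- \frac{5365710608199}{4021696}} = \left(-3417833\right) \left(- \frac{4021696}{5365710608199}\right) = \frac{13745485304768}{5365710608199}$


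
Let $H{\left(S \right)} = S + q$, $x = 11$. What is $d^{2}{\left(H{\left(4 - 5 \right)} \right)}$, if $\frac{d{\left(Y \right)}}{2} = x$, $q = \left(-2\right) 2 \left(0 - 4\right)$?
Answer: $484$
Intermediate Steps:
$q = 16$ ($q = - 4 \left(0 - 4\right) = \left(-4\right) \left(-4\right) = 16$)
$H{\left(S \right)} = 16 + S$ ($H{\left(S \right)} = S + 16 = 16 + S$)
$d{\left(Y \right)} = 22$ ($d{\left(Y \right)} = 2 \cdot 11 = 22$)
$d^{2}{\left(H{\left(4 - 5 \right)} \right)} = 22^{2} = 484$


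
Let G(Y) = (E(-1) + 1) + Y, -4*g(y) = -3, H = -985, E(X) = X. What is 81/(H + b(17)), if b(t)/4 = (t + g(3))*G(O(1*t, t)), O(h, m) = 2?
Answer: -27/281 ≈ -0.096085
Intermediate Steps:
g(y) = 3/4 (g(y) = -1/4*(-3) = 3/4)
G(Y) = Y (G(Y) = (-1 + 1) + Y = 0 + Y = Y)
b(t) = 6 + 8*t (b(t) = 4*((t + 3/4)*2) = 4*((3/4 + t)*2) = 4*(3/2 + 2*t) = 6 + 8*t)
81/(H + b(17)) = 81/(-985 + (6 + 8*17)) = 81/(-985 + (6 + 136)) = 81/(-985 + 142) = 81/(-843) = -1/843*81 = -27/281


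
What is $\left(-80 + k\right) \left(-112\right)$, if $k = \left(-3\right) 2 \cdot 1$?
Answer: $9632$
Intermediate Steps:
$k = -6$ ($k = \left(-6\right) 1 = -6$)
$\left(-80 + k\right) \left(-112\right) = \left(-80 - 6\right) \left(-112\right) = \left(-86\right) \left(-112\right) = 9632$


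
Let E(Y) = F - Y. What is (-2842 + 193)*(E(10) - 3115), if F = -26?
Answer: 8346999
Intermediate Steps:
E(Y) = -26 - Y
(-2842 + 193)*(E(10) - 3115) = (-2842 + 193)*((-26 - 1*10) - 3115) = -2649*((-26 - 10) - 3115) = -2649*(-36 - 3115) = -2649*(-3151) = 8346999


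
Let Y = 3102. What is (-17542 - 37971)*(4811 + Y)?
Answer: -439274369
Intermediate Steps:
(-17542 - 37971)*(4811 + Y) = (-17542 - 37971)*(4811 + 3102) = -55513*7913 = -439274369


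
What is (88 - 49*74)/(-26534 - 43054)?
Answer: 1769/34794 ≈ 0.050842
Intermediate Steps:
(88 - 49*74)/(-26534 - 43054) = (88 - 3626)/(-69588) = -3538*(-1/69588) = 1769/34794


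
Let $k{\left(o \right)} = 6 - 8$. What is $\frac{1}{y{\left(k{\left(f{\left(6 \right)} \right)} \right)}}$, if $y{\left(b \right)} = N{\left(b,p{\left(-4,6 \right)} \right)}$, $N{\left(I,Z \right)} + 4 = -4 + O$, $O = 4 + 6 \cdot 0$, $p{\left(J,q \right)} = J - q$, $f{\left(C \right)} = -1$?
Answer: $- \frac{1}{4} \approx -0.25$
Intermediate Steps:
$k{\left(o \right)} = -2$ ($k{\left(o \right)} = 6 - 8 = -2$)
$O = 4$ ($O = 4 + 0 = 4$)
$N{\left(I,Z \right)} = -4$ ($N{\left(I,Z \right)} = -4 + \left(-4 + 4\right) = -4 + 0 = -4$)
$y{\left(b \right)} = -4$
$\frac{1}{y{\left(k{\left(f{\left(6 \right)} \right)} \right)}} = \frac{1}{-4} = - \frac{1}{4}$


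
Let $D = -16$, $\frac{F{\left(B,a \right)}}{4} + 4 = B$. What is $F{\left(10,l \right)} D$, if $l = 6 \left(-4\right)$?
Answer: $-384$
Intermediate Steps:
$l = -24$
$F{\left(B,a \right)} = -16 + 4 B$
$F{\left(10,l \right)} D = \left(-16 + 4 \cdot 10\right) \left(-16\right) = \left(-16 + 40\right) \left(-16\right) = 24 \left(-16\right) = -384$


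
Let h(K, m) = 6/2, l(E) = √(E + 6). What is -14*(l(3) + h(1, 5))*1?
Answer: -84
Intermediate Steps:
l(E) = √(6 + E)
h(K, m) = 3 (h(K, m) = 6*(½) = 3)
-14*(l(3) + h(1, 5))*1 = -14*(√(6 + 3) + 3)*1 = -14*(√9 + 3)*1 = -14*(3 + 3)*1 = -14*6*1 = -84*1 = -84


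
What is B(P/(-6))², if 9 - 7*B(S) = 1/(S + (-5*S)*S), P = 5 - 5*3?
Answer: 998001/592900 ≈ 1.6833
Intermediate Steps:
P = -10 (P = 5 - 15 = -10)
B(S) = 9/7 - 1/(7*(S - 5*S²)) (B(S) = 9/7 - 1/(7*(S + (-5*S)*S)) = 9/7 - 1/(7*(S - 5*S²)))
B(P/(-6))² = ((1 - (-90)/(-6) + 45*(-10/(-6))²)/(7*((-10/(-6)))*(-1 + 5*(-10/(-6)))))² = ((1 - (-90)*(-1)/6 + 45*(-10*(-⅙))²)/(7*((-10*(-⅙)))*(-1 + 5*(-10*(-⅙)))))² = ((1 - 9*5/3 + 45*(5/3)²)/(7*(5/3)*(-1 + 5*(5/3))))² = ((⅐)*(⅗)*(1 - 15 + 45*(25/9))/(-1 + 25/3))² = ((⅐)*(⅗)*(1 - 15 + 125)/(22/3))² = ((⅐)*(⅗)*(3/22)*111)² = (999/770)² = 998001/592900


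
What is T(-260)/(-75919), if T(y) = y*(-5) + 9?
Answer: -1309/75919 ≈ -0.017242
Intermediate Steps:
T(y) = 9 - 5*y (T(y) = -5*y + 9 = 9 - 5*y)
T(-260)/(-75919) = (9 - 5*(-260))/(-75919) = (9 + 1300)*(-1/75919) = 1309*(-1/75919) = -1309/75919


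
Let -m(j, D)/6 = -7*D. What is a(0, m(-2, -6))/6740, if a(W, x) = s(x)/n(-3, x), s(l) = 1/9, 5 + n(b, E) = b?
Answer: -1/485280 ≈ -2.0607e-6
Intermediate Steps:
m(j, D) = 42*D (m(j, D) = -(-42)*D = 42*D)
n(b, E) = -5 + b
s(l) = ⅑
a(W, x) = -1/72 (a(W, x) = 1/(9*(-5 - 3)) = (⅑)/(-8) = (⅑)*(-⅛) = -1/72)
a(0, m(-2, -6))/6740 = -1/72/6740 = -1/72*1/6740 = -1/485280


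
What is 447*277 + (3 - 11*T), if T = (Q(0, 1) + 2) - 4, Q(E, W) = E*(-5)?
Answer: 123844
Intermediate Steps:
Q(E, W) = -5*E
T = -2 (T = (-5*0 + 2) - 4 = (0 + 2) - 4 = 2 - 4 = -2)
447*277 + (3 - 11*T) = 447*277 + (3 - 11*(-2)) = 123819 + (3 + 22) = 123819 + 25 = 123844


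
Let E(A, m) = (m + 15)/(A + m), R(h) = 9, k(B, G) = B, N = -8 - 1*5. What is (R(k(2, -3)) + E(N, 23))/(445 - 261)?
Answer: 8/115 ≈ 0.069565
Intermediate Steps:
N = -13 (N = -8 - 5 = -13)
E(A, m) = (15 + m)/(A + m)
(R(k(2, -3)) + E(N, 23))/(445 - 261) = (9 + (15 + 23)/(-13 + 23))/(445 - 261) = (9 + 38/10)/184 = (9 + (⅒)*38)*(1/184) = (9 + 19/5)*(1/184) = (64/5)*(1/184) = 8/115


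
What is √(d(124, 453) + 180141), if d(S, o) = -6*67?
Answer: 9*√2219 ≈ 423.96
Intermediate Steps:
d(S, o) = -402
√(d(124, 453) + 180141) = √(-402 + 180141) = √179739 = 9*√2219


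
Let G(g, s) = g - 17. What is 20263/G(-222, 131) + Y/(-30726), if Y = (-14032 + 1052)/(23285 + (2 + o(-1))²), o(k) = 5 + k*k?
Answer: -7268553099571/85731854193 ≈ -84.782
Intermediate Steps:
o(k) = 5 + k²
G(g, s) = -17 + g
Y = -12980/23349 (Y = (-14032 + 1052)/(23285 + (2 + (5 + (-1)²))²) = -12980/(23285 + (2 + (5 + 1))²) = -12980/(23285 + (2 + 6)²) = -12980/(23285 + 8²) = -12980/(23285 + 64) = -12980/23349 ≈ -0.55591)
20263/G(-222, 131) + Y/(-30726) = 20263/(-17 - 222) - 12980/23349/(-30726) = 20263/(-239) - 12980/23349*(-1/30726) = 20263*(-1/239) + 6490/358710687 = -20263/239 + 6490/358710687 = -7268553099571/85731854193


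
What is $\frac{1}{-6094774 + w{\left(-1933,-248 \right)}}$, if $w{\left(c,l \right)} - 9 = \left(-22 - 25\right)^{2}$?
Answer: $- \frac{1}{6092556} \approx -1.6413 \cdot 10^{-7}$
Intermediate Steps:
$w{\left(c,l \right)} = 2218$ ($w{\left(c,l \right)} = 9 + \left(-22 - 25\right)^{2} = 9 + \left(-47\right)^{2} = 9 + 2209 = 2218$)
$\frac{1}{-6094774 + w{\left(-1933,-248 \right)}} = \frac{1}{-6094774 + 2218} = \frac{1}{-6092556} = - \frac{1}{6092556}$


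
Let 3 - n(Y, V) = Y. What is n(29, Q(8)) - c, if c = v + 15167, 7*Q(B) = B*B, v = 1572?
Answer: -16765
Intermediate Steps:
Q(B) = B²/7 (Q(B) = (B*B)/7 = B²/7)
n(Y, V) = 3 - Y
c = 16739 (c = 1572 + 15167 = 16739)
n(29, Q(8)) - c = (3 - 1*29) - 1*16739 = (3 - 29) - 16739 = -26 - 16739 = -16765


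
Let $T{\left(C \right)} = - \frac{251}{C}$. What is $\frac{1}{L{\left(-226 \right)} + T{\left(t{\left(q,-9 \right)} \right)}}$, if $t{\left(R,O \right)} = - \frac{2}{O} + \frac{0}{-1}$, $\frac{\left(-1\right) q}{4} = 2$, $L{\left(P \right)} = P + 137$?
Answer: $- \frac{2}{2437} \approx -0.00082068$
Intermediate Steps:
$L{\left(P \right)} = 137 + P$
$q = -8$ ($q = \left(-4\right) 2 = -8$)
$t{\left(R,O \right)} = - \frac{2}{O}$ ($t{\left(R,O \right)} = - \frac{2}{O} + 0 \left(-1\right) = - \frac{2}{O} + 0 = - \frac{2}{O}$)
$\frac{1}{L{\left(-226 \right)} + T{\left(t{\left(q,-9 \right)} \right)}} = \frac{1}{\left(137 - 226\right) - \frac{251}{\left(-2\right) \frac{1}{-9}}} = \frac{1}{-89 - \frac{251}{\left(-2\right) \left(- \frac{1}{9}\right)}} = \frac{1}{-89 - \frac{251}{\frac{2}{9}}} = \frac{1}{-89 - \frac{2259}{2}} = \frac{1}{- \frac{2437}{2}} = - \frac{2}{2437}$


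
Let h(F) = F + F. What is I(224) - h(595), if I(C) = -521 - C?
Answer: -1935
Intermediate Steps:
h(F) = 2*F
I(224) - h(595) = (-521 - 1*224) - 2*595 = (-521 - 224) - 1*1190 = -745 - 1190 = -1935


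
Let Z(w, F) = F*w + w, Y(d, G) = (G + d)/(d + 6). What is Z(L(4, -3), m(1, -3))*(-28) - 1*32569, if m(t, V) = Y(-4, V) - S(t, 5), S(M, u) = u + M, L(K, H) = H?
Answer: -33283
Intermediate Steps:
Y(d, G) = (G + d)/(6 + d)
S(M, u) = M + u
m(t, V) = -7 + V/2 - t (m(t, V) = (V - 4)/(6 - 4) - (t + 5) = (-4 + V)/2 - (5 + t) = (-4 + V)/2 + (-5 - t) = (-2 + V/2) + (-5 - t) = -7 + V/2 - t)
Z(w, F) = w + F*w
Z(L(4, -3), m(1, -3))*(-28) - 1*32569 = -3*(1 + (-7 + (½)*(-3) - 1*1))*(-28) - 1*32569 = -3*(1 + (-7 - 3/2 - 1))*(-28) - 32569 = -3*(1 - 19/2)*(-28) - 32569 = -3*(-17/2)*(-28) - 32569 = (51/2)*(-28) - 32569 = -714 - 32569 = -33283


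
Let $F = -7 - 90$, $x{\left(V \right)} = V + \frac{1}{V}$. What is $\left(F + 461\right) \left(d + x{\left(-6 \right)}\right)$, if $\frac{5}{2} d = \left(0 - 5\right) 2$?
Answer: $- \frac{11102}{3} \approx -3700.7$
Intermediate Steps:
$F = -97$ ($F = -7 - 90 = -97$)
$d = -4$ ($d = \frac{2 \left(0 - 5\right) 2}{5} = \frac{2 \left(\left(-5\right) 2\right)}{5} = \frac{2}{5} \left(-10\right) = -4$)
$\left(F + 461\right) \left(d + x{\left(-6 \right)}\right) = \left(-97 + 461\right) \left(-4 - \left(6 - \frac{1}{-6}\right)\right) = 364 \left(-4 - \frac{37}{6}\right) = 364 \left(- \frac{61}{6}\right) = - \frac{11102}{3}$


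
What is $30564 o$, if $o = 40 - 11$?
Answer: $886356$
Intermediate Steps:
$o = 29$
$30564 o = 30564 \cdot 29 = 886356$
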